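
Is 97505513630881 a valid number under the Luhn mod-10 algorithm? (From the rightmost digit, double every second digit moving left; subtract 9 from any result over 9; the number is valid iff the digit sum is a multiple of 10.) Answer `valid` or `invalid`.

valid

From the right, keep odd positions and double even positions (subtract 9 from any doubled value over 9):
  doubled (positions 2,4,...): 7 0 3 2 1 1 9 → sum 23
  kept (positions 1,3,...): 1 8 3 3 5 0 7 → sum 27
Total = 50.
50 mod 10 = 0, so the number is valid.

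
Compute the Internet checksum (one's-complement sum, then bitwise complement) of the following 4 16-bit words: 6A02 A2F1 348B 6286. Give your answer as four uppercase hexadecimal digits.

One's-complement addition (fold any carry out of bit 15 back into bit 0):
  0x6A02 + 0xA2F1 = 0x10CF3 → wrap carry → 0x0CF4
  0x0CF4 + 0x348B = 0x0417F
  0x417F + 0x6286 = 0x0A405
One's-complement sum = 0xA405.
Checksum = ~0xA405 & 0xFFFF = 0x5BFA.

5BFA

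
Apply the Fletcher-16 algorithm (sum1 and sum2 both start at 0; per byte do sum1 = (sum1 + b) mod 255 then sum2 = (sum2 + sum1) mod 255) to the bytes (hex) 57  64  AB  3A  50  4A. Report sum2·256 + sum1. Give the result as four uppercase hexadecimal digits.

4A3C

Running sums (mod 255):
  after byte 0 (57): sum1=87, sum2=87
  after byte 1 (64): sum1=187, sum2=19
  after byte 2 (AB): sum1=103, sum2=122
  after byte 3 (3A): sum1=161, sum2=28
  after byte 4 (50): sum1=241, sum2=14
  after byte 5 (4A): sum1=60, sum2=74
Checksum = sum2·256 + sum1 = 74·256 + 60 = 19004 = 0x4A3C.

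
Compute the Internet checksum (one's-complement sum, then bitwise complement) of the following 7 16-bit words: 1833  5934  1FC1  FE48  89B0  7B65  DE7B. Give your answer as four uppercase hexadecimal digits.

8CFC

One's-complement addition (fold any carry out of bit 15 back into bit 0):
  0x1833 + 0x5934 = 0x07167
  0x7167 + 0x1FC1 = 0x09128
  0x9128 + 0xFE48 = 0x18F70 → wrap carry → 0x8F71
  0x8F71 + 0x89B0 = 0x11921 → wrap carry → 0x1922
  0x1922 + 0x7B65 = 0x09487
  0x9487 + 0xDE7B = 0x17302 → wrap carry → 0x7303
One's-complement sum = 0x7303.
Checksum = ~0x7303 & 0xFFFF = 0x8CFC.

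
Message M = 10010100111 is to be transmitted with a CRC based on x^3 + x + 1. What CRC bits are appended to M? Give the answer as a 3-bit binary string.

Append 3 zeros: 10010100111000. Divide by 1011 (XOR where the leading bit is 1):
  pos 0: 1001 XOR 1011 = 0010
  pos 2: 1001 XOR 1011 = 0010
  pos 4: 1000 XOR 1011 = 0011
  pos 6: 1111 XOR 1011 = 0100
  pos 7: 1001 XOR 1011 = 0010
  pos 9: 1000 XOR 1011 = 0011
Remainder (last 3 bits) = 110. This is the CRC / FCS.

110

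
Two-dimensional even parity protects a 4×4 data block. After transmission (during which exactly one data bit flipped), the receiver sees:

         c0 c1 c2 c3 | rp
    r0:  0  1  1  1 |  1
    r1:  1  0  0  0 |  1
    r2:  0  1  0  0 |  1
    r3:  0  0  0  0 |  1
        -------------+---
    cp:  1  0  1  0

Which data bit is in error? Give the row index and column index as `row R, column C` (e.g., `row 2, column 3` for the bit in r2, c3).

Recompute each row's even parity and compare to rp:
  r0: data parity 1, sent rp 1 → ok
  r1: data parity 1, sent rp 1 → ok
  r2: data parity 1, sent rp 1 → ok
  r3: data parity 0, sent rp 1 → mismatch
Recompute each column's even parity and compare to cp:
  c0: data parity 1, sent cp 1 → ok
  c1: data parity 0, sent cp 0 → ok
  c2: data parity 1, sent cp 1 → ok
  c3: data parity 1, sent cp 0 → mismatch
Exactly one row (r3) and one column (c3) fail → the flipped bit is at their intersection.

row 3, column 3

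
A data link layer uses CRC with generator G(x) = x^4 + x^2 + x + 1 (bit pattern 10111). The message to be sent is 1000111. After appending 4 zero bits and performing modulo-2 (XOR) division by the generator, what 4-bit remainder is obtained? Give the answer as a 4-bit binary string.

Append 4 zeros: 10001110000. Divide by 10111 (XOR where the leading bit is 1):
  pos 0: 10001 XOR 10111 = 00110
  pos 2: 11011 XOR 10111 = 01100
  pos 3: 11000 XOR 10111 = 01111
  pos 4: 11110 XOR 10111 = 01001
  pos 5: 10010 XOR 10111 = 00101
Remainder (last 4 bits) = 1010. This is the CRC / FCS.

1010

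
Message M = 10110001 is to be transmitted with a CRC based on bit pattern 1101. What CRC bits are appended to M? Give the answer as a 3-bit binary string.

Append 3 zeros: 10110001000. Divide by 1101 (XOR where the leading bit is 1):
  pos 0: 1011 XOR 1101 = 0110
  pos 1: 1100 XOR 1101 = 0001
  pos 4: 1001 XOR 1101 = 0100
  pos 5: 1000 XOR 1101 = 0101
  pos 6: 1010 XOR 1101 = 0111
  pos 7: 1110 XOR 1101 = 0011
Remainder (last 3 bits) = 011. This is the CRC / FCS.

011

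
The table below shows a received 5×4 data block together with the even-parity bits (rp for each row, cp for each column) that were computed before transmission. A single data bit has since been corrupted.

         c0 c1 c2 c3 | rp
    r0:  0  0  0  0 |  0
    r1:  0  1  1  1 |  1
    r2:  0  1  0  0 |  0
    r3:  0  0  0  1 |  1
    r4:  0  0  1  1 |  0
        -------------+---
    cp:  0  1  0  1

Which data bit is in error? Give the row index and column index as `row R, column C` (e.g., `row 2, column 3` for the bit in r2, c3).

Recompute each row's even parity and compare to rp:
  r0: data parity 0, sent rp 0 → ok
  r1: data parity 1, sent rp 1 → ok
  r2: data parity 1, sent rp 0 → mismatch
  r3: data parity 1, sent rp 1 → ok
  r4: data parity 0, sent rp 0 → ok
Recompute each column's even parity and compare to cp:
  c0: data parity 0, sent cp 0 → ok
  c1: data parity 0, sent cp 1 → mismatch
  c2: data parity 0, sent cp 0 → ok
  c3: data parity 1, sent cp 1 → ok
Exactly one row (r2) and one column (c1) fail → the flipped bit is at their intersection.

row 2, column 1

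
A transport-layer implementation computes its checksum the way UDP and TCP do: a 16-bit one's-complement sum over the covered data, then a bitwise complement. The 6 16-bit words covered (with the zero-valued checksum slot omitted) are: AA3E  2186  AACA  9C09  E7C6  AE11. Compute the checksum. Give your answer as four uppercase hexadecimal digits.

One's-complement addition (fold any carry out of bit 15 back into bit 0):
  0xAA3E + 0x2186 = 0x0CBC4
  0xCBC4 + 0xAACA = 0x1768E → wrap carry → 0x768F
  0x768F + 0x9C09 = 0x11298 → wrap carry → 0x1299
  0x1299 + 0xE7C6 = 0x0FA5F
  0xFA5F + 0xAE11 = 0x1A870 → wrap carry → 0xA871
One's-complement sum = 0xA871.
Checksum = ~0xA871 & 0xFFFF = 0x578E.

578E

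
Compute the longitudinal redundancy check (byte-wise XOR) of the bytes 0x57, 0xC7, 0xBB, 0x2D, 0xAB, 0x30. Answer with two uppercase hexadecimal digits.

XOR the bytes together:
  start with 0x57
  0x57 ⊕ 0xC7 = 0x90
  0x90 ⊕ 0xBB = 0x2B
  0x2B ⊕ 0x2D = 0x06
  0x06 ⊕ 0xAB = 0xAD
  0xAD ⊕ 0x30 = 0x9D

9D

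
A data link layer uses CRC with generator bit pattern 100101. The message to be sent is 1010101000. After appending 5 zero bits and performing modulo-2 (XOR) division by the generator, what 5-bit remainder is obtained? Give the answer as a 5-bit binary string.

Append 5 zeros: 101010100000000. Divide by 100101 (XOR where the leading bit is 1):
  pos 0: 101010 XOR 100101 = 001111
  pos 2: 111110 XOR 100101 = 011011
  pos 3: 110110 XOR 100101 = 010011
  pos 4: 100110 XOR 100101 = 000011
  pos 8: 110000 XOR 100101 = 010101
  pos 9: 101010 XOR 100101 = 001111
Remainder (last 5 bits) = 01111. This is the CRC / FCS.

01111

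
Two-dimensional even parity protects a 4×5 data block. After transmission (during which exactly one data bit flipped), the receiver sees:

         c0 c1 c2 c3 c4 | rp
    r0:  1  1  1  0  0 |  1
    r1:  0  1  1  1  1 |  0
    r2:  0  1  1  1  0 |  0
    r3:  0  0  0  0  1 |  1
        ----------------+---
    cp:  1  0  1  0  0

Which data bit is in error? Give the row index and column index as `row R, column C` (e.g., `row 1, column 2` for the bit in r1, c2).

Recompute each row's even parity and compare to rp:
  r0: data parity 1, sent rp 1 → ok
  r1: data parity 0, sent rp 0 → ok
  r2: data parity 1, sent rp 0 → mismatch
  r3: data parity 1, sent rp 1 → ok
Recompute each column's even parity and compare to cp:
  c0: data parity 1, sent cp 1 → ok
  c1: data parity 1, sent cp 0 → mismatch
  c2: data parity 1, sent cp 1 → ok
  c3: data parity 0, sent cp 0 → ok
  c4: data parity 0, sent cp 0 → ok
Exactly one row (r2) and one column (c1) fail → the flipped bit is at their intersection.

row 2, column 1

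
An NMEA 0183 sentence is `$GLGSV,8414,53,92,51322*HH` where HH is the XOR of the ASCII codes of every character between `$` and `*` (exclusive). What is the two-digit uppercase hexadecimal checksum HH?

7A

XOR the ASCII codes of the payload characters:
  'G' = 0x47 → acc = 0x47
  'L' = 0x4C → acc = 0x0B
  'G' = 0x47 → acc = 0x4C
  'S' = 0x53 → acc = 0x1F
  'V' = 0x56 → acc = 0x49
  ',' = 0x2C → acc = 0x65
  '8' = 0x38 → acc = 0x5D
  '4' = 0x34 → acc = 0x69
  '1' = 0x31 → acc = 0x58
  '4' = 0x34 → acc = 0x6C
  ',' = 0x2C → acc = 0x40
  '5' = 0x35 → acc = 0x75
  '3' = 0x33 → acc = 0x46
  ',' = 0x2C → acc = 0x6A
  '9' = 0x39 → acc = 0x53
  '2' = 0x32 → acc = 0x61
  ',' = 0x2C → acc = 0x4D
  '5' = 0x35 → acc = 0x78
  '1' = 0x31 → acc = 0x49
  '3' = 0x33 → acc = 0x7A
  '2' = 0x32 → acc = 0x48
  '2' = 0x32 → acc = 0x7A
Checksum = 0x7A.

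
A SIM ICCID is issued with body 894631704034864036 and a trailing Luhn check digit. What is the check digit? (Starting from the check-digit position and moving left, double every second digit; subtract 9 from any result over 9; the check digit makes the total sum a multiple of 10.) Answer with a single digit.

8

Partial digits right→left: 6 3 0 4 6 8 4 3 0 4 0 7 1 3 6 4 9 8
Double every second digit counting from the check-digit position (so the 1st, 3rd, 5th, ... of the partial from the right).
  doubled (with −9 where >9): 3 0 3 8 0 0 2 3 9 → sum 28
  kept as-is: 3 4 8 3 4 7 3 4 8 → sum 44
Total = 28 + 44 = 72.
Check digit = (10 − (72 mod 10)) mod 10 = 8.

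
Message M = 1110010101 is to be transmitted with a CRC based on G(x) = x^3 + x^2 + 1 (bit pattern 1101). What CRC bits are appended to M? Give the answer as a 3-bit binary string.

110

Append 3 zeros: 1110010101000. Divide by 1101 (XOR where the leading bit is 1):
  pos 0: 1110 XOR 1101 = 0011
  pos 2: 1101 XOR 1101 = 0000
  pos 7: 1010 XOR 1101 = 0111
  pos 8: 1110 XOR 1101 = 0011
Remainder (last 3 bits) = 110. This is the CRC / FCS.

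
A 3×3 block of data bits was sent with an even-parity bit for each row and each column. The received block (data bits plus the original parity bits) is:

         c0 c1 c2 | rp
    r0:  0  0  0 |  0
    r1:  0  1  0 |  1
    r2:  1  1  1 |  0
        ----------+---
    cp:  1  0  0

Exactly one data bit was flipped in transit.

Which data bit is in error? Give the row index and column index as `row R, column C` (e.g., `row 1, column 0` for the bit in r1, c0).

row 2, column 2

Recompute each row's even parity and compare to rp:
  r0: data parity 0, sent rp 0 → ok
  r1: data parity 1, sent rp 1 → ok
  r2: data parity 1, sent rp 0 → mismatch
Recompute each column's even parity and compare to cp:
  c0: data parity 1, sent cp 1 → ok
  c1: data parity 0, sent cp 0 → ok
  c2: data parity 1, sent cp 0 → mismatch
Exactly one row (r2) and one column (c2) fail → the flipped bit is at their intersection.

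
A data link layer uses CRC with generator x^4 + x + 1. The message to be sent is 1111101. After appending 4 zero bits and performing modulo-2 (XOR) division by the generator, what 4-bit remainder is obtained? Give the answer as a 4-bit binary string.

1100

Append 4 zeros: 11111010000. Divide by 10011 (XOR where the leading bit is 1):
  pos 0: 11111 XOR 10011 = 01100
  pos 1: 11000 XOR 10011 = 01011
  pos 2: 10111 XOR 10011 = 00100
  pos 4: 10000 XOR 10011 = 00011
Remainder (last 4 bits) = 1100. This is the CRC / FCS.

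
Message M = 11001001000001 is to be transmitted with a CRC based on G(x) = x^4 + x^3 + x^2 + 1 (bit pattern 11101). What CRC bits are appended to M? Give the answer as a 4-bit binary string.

Append 4 zeros: 110010010000010000. Divide by 11101 (XOR where the leading bit is 1):
  pos 0: 11001 XOR 11101 = 00100
  pos 2: 10000 XOR 11101 = 01101
  pos 3: 11011 XOR 11101 = 00110
  pos 5: 11000 XOR 11101 = 00101
  pos 7: 10100 XOR 11101 = 01001
  pos 8: 10010 XOR 11101 = 01111
  pos 9: 11111 XOR 11101 = 00010
  pos 12: 10000 XOR 11101 = 01101
  pos 13: 11010 XOR 11101 = 00111
Remainder (last 4 bits) = 0111. This is the CRC / FCS.

0111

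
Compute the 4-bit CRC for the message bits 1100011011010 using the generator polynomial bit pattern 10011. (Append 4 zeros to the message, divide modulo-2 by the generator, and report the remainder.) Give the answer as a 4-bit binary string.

Append 4 zeros: 11000110110100000. Divide by 10011 (XOR where the leading bit is 1):
  pos 0: 11000 XOR 10011 = 01011
  pos 1: 10111 XOR 10011 = 00100
  pos 3: 10010 XOR 10011 = 00001
  pos 7: 11101 XOR 10011 = 01110
  pos 8: 11100 XOR 10011 = 01111
  pos 9: 11110 XOR 10011 = 01101
  pos 10: 11010 XOR 10011 = 01001
  pos 11: 10010 XOR 10011 = 00001
Remainder (last 4 bits) = 0010. This is the CRC / FCS.

0010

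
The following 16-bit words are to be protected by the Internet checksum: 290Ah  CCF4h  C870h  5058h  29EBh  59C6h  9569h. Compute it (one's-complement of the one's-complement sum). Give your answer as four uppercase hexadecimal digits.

One's-complement addition (fold any carry out of bit 15 back into bit 0):
  0x290A + 0xCCF4 = 0x0F5FE
  0xF5FE + 0xC870 = 0x1BE6E → wrap carry → 0xBE6F
  0xBE6F + 0x5058 = 0x10EC7 → wrap carry → 0x0EC8
  0x0EC8 + 0x29EB = 0x038B3
  0x38B3 + 0x59C6 = 0x09279
  0x9279 + 0x9569 = 0x127E2 → wrap carry → 0x27E3
One's-complement sum = 0x27E3.
Checksum = ~0x27E3 & 0xFFFF = 0xD81C.

D81C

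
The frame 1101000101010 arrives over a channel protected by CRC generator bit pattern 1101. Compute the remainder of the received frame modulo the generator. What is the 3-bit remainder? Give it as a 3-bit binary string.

Modulo-2 division of 1101000101010 by 1101:
  pos 0: 1101 XOR 1101 = 0000
  pos 7: 1010 XOR 1101 = 0111
  pos 8: 1111 XOR 1101 = 0010
Remainder = 100 (nonzero — an error is detected).

100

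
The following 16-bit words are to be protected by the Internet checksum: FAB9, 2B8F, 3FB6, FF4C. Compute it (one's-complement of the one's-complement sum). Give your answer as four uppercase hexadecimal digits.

9AB3

One's-complement addition (fold any carry out of bit 15 back into bit 0):
  0xFAB9 + 0x2B8F = 0x12648 → wrap carry → 0x2649
  0x2649 + 0x3FB6 = 0x065FF
  0x65FF + 0xFF4C = 0x1654B → wrap carry → 0x654C
One's-complement sum = 0x654C.
Checksum = ~0x654C & 0xFFFF = 0x9AB3.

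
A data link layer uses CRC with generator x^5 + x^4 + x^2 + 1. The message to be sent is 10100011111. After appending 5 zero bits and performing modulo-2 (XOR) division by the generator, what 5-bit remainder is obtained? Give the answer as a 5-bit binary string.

Append 5 zeros: 1010001111100000. Divide by 110101 (XOR where the leading bit is 1):
  pos 0: 101000 XOR 110101 = 011101
  pos 1: 111011 XOR 110101 = 001110
  pos 3: 111011 XOR 110101 = 001110
  pos 5: 111011 XOR 110101 = 001110
  pos 7: 111000 XOR 110101 = 001101
  pos 9: 110100 XOR 110101 = 000001
Remainder (last 5 bits) = 00010. This is the CRC / FCS.

00010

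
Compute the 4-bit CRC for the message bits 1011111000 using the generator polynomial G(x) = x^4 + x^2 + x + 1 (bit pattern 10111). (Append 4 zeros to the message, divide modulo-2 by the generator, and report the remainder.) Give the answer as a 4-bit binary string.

Append 4 zeros: 10111110000000. Divide by 10111 (XOR where the leading bit is 1):
  pos 0: 10111 XOR 10111 = 00000
  pos 5: 11000 XOR 10111 = 01111
  pos 6: 11110 XOR 10111 = 01001
  pos 7: 10010 XOR 10111 = 00101
  pos 9: 10100 XOR 10111 = 00011
Remainder (last 4 bits) = 0011. This is the CRC / FCS.

0011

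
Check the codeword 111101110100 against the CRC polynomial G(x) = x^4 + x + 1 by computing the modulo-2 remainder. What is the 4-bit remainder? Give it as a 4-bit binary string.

1011

Modulo-2 division of 111101110100 by 10011:
  pos 0: 11110 XOR 10011 = 01101
  pos 1: 11011 XOR 10011 = 01000
  pos 2: 10001 XOR 10011 = 00010
  pos 5: 10101 XOR 10011 = 00110
  pos 7: 11000 XOR 10011 = 01011
Remainder = 1011 (nonzero — an error is detected).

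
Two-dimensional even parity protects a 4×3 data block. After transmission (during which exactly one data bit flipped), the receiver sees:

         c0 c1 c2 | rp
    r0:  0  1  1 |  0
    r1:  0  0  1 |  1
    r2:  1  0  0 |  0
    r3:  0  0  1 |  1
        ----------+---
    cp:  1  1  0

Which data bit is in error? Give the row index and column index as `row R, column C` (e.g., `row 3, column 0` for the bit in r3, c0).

Recompute each row's even parity and compare to rp:
  r0: data parity 0, sent rp 0 → ok
  r1: data parity 1, sent rp 1 → ok
  r2: data parity 1, sent rp 0 → mismatch
  r3: data parity 1, sent rp 1 → ok
Recompute each column's even parity and compare to cp:
  c0: data parity 1, sent cp 1 → ok
  c1: data parity 1, sent cp 1 → ok
  c2: data parity 1, sent cp 0 → mismatch
Exactly one row (r2) and one column (c2) fail → the flipped bit is at their intersection.

row 2, column 2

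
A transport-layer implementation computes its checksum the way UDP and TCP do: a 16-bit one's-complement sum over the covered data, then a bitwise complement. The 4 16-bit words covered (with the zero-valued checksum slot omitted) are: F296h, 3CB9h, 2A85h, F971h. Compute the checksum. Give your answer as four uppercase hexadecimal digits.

One's-complement addition (fold any carry out of bit 15 back into bit 0):
  0xF296 + 0x3CB9 = 0x12F4F → wrap carry → 0x2F50
  0x2F50 + 0x2A85 = 0x059D5
  0x59D5 + 0xF971 = 0x15346 → wrap carry → 0x5347
One's-complement sum = 0x5347.
Checksum = ~0x5347 & 0xFFFF = 0xACB8.

ACB8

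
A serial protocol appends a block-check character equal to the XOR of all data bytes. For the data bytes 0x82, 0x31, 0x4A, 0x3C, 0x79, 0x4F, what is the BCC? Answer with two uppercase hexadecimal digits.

F3

XOR the bytes together:
  start with 0x82
  0x82 ⊕ 0x31 = 0xB3
  0xB3 ⊕ 0x4A = 0xF9
  0xF9 ⊕ 0x3C = 0xC5
  0xC5 ⊕ 0x79 = 0xBC
  0xBC ⊕ 0x4F = 0xF3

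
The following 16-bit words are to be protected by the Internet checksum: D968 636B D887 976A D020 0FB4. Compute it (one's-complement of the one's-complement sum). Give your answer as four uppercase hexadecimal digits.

One's-complement addition (fold any carry out of bit 15 back into bit 0):
  0xD968 + 0x636B = 0x13CD3 → wrap carry → 0x3CD4
  0x3CD4 + 0xD887 = 0x1155B → wrap carry → 0x155C
  0x155C + 0x976A = 0x0ACC6
  0xACC6 + 0xD020 = 0x17CE6 → wrap carry → 0x7CE7
  0x7CE7 + 0x0FB4 = 0x08C9B
One's-complement sum = 0x8C9B.
Checksum = ~0x8C9B & 0xFFFF = 0x7364.

7364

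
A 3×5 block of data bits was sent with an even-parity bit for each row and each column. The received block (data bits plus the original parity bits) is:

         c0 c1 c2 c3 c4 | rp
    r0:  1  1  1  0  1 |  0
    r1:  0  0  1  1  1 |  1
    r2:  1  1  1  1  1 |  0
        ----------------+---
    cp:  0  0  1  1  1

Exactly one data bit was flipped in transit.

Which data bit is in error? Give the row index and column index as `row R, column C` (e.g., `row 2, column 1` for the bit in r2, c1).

Recompute each row's even parity and compare to rp:
  r0: data parity 0, sent rp 0 → ok
  r1: data parity 1, sent rp 1 → ok
  r2: data parity 1, sent rp 0 → mismatch
Recompute each column's even parity and compare to cp:
  c0: data parity 0, sent cp 0 → ok
  c1: data parity 0, sent cp 0 → ok
  c2: data parity 1, sent cp 1 → ok
  c3: data parity 0, sent cp 1 → mismatch
  c4: data parity 1, sent cp 1 → ok
Exactly one row (r2) and one column (c3) fail → the flipped bit is at their intersection.

row 2, column 3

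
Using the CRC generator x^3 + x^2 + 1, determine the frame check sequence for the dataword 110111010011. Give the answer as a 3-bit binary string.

Append 3 zeros: 110111010011000. Divide by 1101 (XOR where the leading bit is 1):
  pos 0: 1101 XOR 1101 = 0000
  pos 4: 1101 XOR 1101 = 0000
  pos 10: 1100 XOR 1101 = 0001
Remainder (last 3 bits) = 010. This is the CRC / FCS.

010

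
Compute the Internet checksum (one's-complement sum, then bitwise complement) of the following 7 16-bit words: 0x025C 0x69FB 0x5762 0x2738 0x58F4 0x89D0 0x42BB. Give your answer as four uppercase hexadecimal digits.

EF8D

One's-complement addition (fold any carry out of bit 15 back into bit 0):
  0x025C + 0x69FB = 0x06C57
  0x6C57 + 0x5762 = 0x0C3B9
  0xC3B9 + 0x2738 = 0x0EAF1
  0xEAF1 + 0x58F4 = 0x143E5 → wrap carry → 0x43E6
  0x43E6 + 0x89D0 = 0x0CDB6
  0xCDB6 + 0x42BB = 0x11071 → wrap carry → 0x1072
One's-complement sum = 0x1072.
Checksum = ~0x1072 & 0xFFFF = 0xEF8D.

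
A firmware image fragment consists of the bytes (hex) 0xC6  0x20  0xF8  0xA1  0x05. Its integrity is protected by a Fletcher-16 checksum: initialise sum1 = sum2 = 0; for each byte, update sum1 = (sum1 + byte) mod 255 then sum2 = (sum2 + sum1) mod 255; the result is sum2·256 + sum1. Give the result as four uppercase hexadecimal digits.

9586

Running sums (mod 255):
  after byte 0 (0xC6): sum1=198, sum2=198
  after byte 1 (0x20): sum1=230, sum2=173
  after byte 2 (0xF8): sum1=223, sum2=141
  after byte 3 (0xA1): sum1=129, sum2=15
  after byte 4 (0x05): sum1=134, sum2=149
Checksum = sum2·256 + sum1 = 149·256 + 134 = 38278 = 0x9586.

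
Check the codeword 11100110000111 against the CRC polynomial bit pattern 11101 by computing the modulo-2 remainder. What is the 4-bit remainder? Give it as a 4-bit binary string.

Modulo-2 division of 11100110000111 by 11101:
  pos 0: 11100 XOR 11101 = 00001
  pos 4: 11100 XOR 11101 = 00001
  pos 8: 10011 XOR 11101 = 01110
  pos 9: 11101 XOR 11101 = 00000
Remainder = 0000 (zero — the frame passes the CRC check).

0000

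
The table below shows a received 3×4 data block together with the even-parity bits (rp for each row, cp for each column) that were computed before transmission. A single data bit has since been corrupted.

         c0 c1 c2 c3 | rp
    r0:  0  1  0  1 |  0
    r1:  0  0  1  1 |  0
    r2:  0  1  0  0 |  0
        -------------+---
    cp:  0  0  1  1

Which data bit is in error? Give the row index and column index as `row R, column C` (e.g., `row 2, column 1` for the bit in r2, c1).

row 2, column 3

Recompute each row's even parity and compare to rp:
  r0: data parity 0, sent rp 0 → ok
  r1: data parity 0, sent rp 0 → ok
  r2: data parity 1, sent rp 0 → mismatch
Recompute each column's even parity and compare to cp:
  c0: data parity 0, sent cp 0 → ok
  c1: data parity 0, sent cp 0 → ok
  c2: data parity 1, sent cp 1 → ok
  c3: data parity 0, sent cp 1 → mismatch
Exactly one row (r2) and one column (c3) fail → the flipped bit is at their intersection.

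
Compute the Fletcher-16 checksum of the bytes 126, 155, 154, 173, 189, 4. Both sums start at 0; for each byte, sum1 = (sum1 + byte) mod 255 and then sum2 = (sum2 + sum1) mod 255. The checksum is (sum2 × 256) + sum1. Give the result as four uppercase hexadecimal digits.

F324

Running sums (mod 255):
  after byte 0 (126): sum1=126, sum2=126
  after byte 1 (155): sum1=26, sum2=152
  after byte 2 (154): sum1=180, sum2=77
  after byte 3 (173): sum1=98, sum2=175
  after byte 4 (189): sum1=32, sum2=207
  after byte 5 (4): sum1=36, sum2=243
Checksum = sum2·256 + sum1 = 243·256 + 36 = 62244 = 0xF324.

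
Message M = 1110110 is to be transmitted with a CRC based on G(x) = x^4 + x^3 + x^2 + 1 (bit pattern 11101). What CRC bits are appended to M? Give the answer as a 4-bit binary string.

Append 4 zeros: 11101100000. Divide by 11101 (XOR where the leading bit is 1):
  pos 0: 11101 XOR 11101 = 00000
  pos 5: 10000 XOR 11101 = 01101
  pos 6: 11010 XOR 11101 = 00111
Remainder (last 4 bits) = 0111. This is the CRC / FCS.

0111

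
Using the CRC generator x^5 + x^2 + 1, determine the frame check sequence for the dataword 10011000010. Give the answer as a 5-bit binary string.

Append 5 zeros: 1001100001000000. Divide by 100101 (XOR where the leading bit is 1):
  pos 0: 100110 XOR 100101 = 000011
  pos 4: 110001 XOR 100101 = 010100
  pos 5: 101000 XOR 100101 = 001101
  pos 7: 110100 XOR 100101 = 010001
  pos 8: 100010 XOR 100101 = 000111
Remainder (last 5 bits) = 11100. This is the CRC / FCS.

11100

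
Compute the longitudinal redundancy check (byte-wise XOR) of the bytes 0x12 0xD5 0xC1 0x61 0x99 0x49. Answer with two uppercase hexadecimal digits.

B7

XOR the bytes together:
  start with 0x12
  0x12 ⊕ 0xD5 = 0xC7
  0xC7 ⊕ 0xC1 = 0x06
  0x06 ⊕ 0x61 = 0x67
  0x67 ⊕ 0x99 = 0xFE
  0xFE ⊕ 0x49 = 0xB7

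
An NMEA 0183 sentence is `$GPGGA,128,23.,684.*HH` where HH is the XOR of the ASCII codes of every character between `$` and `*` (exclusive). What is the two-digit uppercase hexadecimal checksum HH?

7A

XOR the ASCII codes of the payload characters:
  'G' = 0x47 → acc = 0x47
  'P' = 0x50 → acc = 0x17
  'G' = 0x47 → acc = 0x50
  'G' = 0x47 → acc = 0x17
  'A' = 0x41 → acc = 0x56
  ',' = 0x2C → acc = 0x7A
  '1' = 0x31 → acc = 0x4B
  '2' = 0x32 → acc = 0x79
  '8' = 0x38 → acc = 0x41
  ',' = 0x2C → acc = 0x6D
  '2' = 0x32 → acc = 0x5F
  '3' = 0x33 → acc = 0x6C
  '.' = 0x2E → acc = 0x42
  ',' = 0x2C → acc = 0x6E
  '6' = 0x36 → acc = 0x58
  '8' = 0x38 → acc = 0x60
  '4' = 0x34 → acc = 0x54
  '.' = 0x2E → acc = 0x7A
Checksum = 0x7A.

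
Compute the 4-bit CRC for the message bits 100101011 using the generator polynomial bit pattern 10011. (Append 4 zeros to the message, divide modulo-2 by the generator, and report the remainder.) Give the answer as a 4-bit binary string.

Append 4 zeros: 1001010110000. Divide by 10011 (XOR where the leading bit is 1):
  pos 0: 10010 XOR 10011 = 00001
  pos 4: 11011 XOR 10011 = 01000
  pos 5: 10000 XOR 10011 = 00011
  pos 8: 11000 XOR 10011 = 01011
Remainder (last 4 bits) = 1011. This is the CRC / FCS.

1011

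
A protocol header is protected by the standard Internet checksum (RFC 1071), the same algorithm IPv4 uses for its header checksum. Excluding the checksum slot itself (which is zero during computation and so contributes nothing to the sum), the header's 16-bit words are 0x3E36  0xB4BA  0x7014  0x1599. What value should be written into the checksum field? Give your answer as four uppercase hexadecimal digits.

One's-complement addition (fold any carry out of bit 15 back into bit 0):
  0x3E36 + 0xB4BA = 0x0F2F0
  0xF2F0 + 0x7014 = 0x16304 → wrap carry → 0x6305
  0x6305 + 0x1599 = 0x0789E
One's-complement sum = 0x789E.
Checksum = ~0x789E & 0xFFFF = 0x8761.

8761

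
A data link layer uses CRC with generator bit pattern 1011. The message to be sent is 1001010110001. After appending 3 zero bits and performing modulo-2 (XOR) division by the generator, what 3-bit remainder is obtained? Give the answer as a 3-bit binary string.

110

Append 3 zeros: 1001010110001000. Divide by 1011 (XOR where the leading bit is 1):
  pos 0: 1001 XOR 1011 = 0010
  pos 2: 1001 XOR 1011 = 0010
  pos 4: 1001 XOR 1011 = 0010
  pos 6: 1010 XOR 1011 = 0001
  pos 9: 1001 XOR 1011 = 0010
  pos 11: 1000 XOR 1011 = 0011
Remainder (last 3 bits) = 110. This is the CRC / FCS.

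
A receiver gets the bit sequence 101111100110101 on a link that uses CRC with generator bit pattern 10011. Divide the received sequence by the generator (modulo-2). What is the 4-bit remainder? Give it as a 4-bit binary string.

Modulo-2 division of 101111100110101 by 10011:
  pos 0: 10111 XOR 10011 = 00100
  pos 2: 10011 XOR 10011 = 00000
  pos 9: 11010 XOR 10011 = 01001
  pos 10: 10011 XOR 10011 = 00000
Remainder = 0000 (zero — the frame passes the CRC check).

0000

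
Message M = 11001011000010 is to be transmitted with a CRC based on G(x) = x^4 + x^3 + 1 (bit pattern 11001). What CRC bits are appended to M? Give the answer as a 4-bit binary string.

Append 4 zeros: 110010110000100000. Divide by 11001 (XOR where the leading bit is 1):
  pos 0: 11001 XOR 11001 = 00000
  pos 6: 11000 XOR 11001 = 00001
  pos 10: 10100 XOR 11001 = 01101
  pos 11: 11010 XOR 11001 = 00011
Remainder (last 4 bits) = 1100. This is the CRC / FCS.

1100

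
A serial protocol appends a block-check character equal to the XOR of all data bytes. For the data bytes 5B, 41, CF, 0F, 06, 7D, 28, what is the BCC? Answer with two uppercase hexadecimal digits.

89

XOR the bytes together:
  start with 0x5B
  0x5B ⊕ 0x41 = 0x1A
  0x1A ⊕ 0xCF = 0xD5
  0xD5 ⊕ 0x0F = 0xDA
  0xDA ⊕ 0x06 = 0xDC
  0xDC ⊕ 0x7D = 0xA1
  0xA1 ⊕ 0x28 = 0x89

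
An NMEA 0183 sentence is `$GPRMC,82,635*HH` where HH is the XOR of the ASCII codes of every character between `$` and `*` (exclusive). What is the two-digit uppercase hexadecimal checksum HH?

XOR the ASCII codes of the payload characters:
  'G' = 0x47 → acc = 0x47
  'P' = 0x50 → acc = 0x17
  'R' = 0x52 → acc = 0x45
  'M' = 0x4D → acc = 0x08
  'C' = 0x43 → acc = 0x4B
  ',' = 0x2C → acc = 0x67
  '8' = 0x38 → acc = 0x5F
  '2' = 0x32 → acc = 0x6D
  ',' = 0x2C → acc = 0x41
  '6' = 0x36 → acc = 0x77
  '3' = 0x33 → acc = 0x44
  '5' = 0x35 → acc = 0x71
Checksum = 0x71.

71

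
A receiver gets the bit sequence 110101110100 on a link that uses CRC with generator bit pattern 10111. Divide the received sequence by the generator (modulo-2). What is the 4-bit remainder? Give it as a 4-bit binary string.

Modulo-2 division of 110101110100 by 10111:
  pos 0: 11010 XOR 10111 = 01101
  pos 1: 11011 XOR 10111 = 01100
  pos 2: 11001 XOR 10111 = 01110
  pos 3: 11101 XOR 10111 = 01010
  pos 4: 10100 XOR 10111 = 00011
  pos 7: 11100 XOR 10111 = 01011
Remainder = 1011 (nonzero — an error is detected).

1011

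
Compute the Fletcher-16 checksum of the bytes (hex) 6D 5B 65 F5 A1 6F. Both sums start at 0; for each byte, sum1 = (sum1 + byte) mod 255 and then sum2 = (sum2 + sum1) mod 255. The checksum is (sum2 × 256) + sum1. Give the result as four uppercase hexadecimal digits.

8335

Running sums (mod 255):
  after byte 0 (6D): sum1=109, sum2=109
  after byte 1 (5B): sum1=200, sum2=54
  after byte 2 (65): sum1=46, sum2=100
  after byte 3 (F5): sum1=36, sum2=136
  after byte 4 (A1): sum1=197, sum2=78
  after byte 5 (6F): sum1=53, sum2=131
Checksum = sum2·256 + sum1 = 131·256 + 53 = 33589 = 0x8335.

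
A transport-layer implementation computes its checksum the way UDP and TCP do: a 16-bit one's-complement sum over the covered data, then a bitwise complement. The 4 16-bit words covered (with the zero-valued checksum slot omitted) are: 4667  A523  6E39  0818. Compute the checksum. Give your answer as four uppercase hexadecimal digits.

9E23

One's-complement addition (fold any carry out of bit 15 back into bit 0):
  0x4667 + 0xA523 = 0x0EB8A
  0xEB8A + 0x6E39 = 0x159C3 → wrap carry → 0x59C4
  0x59C4 + 0x0818 = 0x061DC
One's-complement sum = 0x61DC.
Checksum = ~0x61DC & 0xFFFF = 0x9E23.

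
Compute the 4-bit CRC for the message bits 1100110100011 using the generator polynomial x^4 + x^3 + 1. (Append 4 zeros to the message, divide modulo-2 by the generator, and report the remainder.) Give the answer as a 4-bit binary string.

Append 4 zeros: 11001101000110000. Divide by 11001 (XOR where the leading bit is 1):
  pos 0: 11001 XOR 11001 = 00000
  pos 5: 10100 XOR 11001 = 01101
  pos 6: 11010 XOR 11001 = 00011
  pos 9: 11110 XOR 11001 = 00111
  pos 11: 11100 XOR 11001 = 00101
Remainder (last 4 bits) = 1010. This is the CRC / FCS.

1010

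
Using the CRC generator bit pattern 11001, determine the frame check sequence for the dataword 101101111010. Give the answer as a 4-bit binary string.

Append 4 zeros: 1011011110100000. Divide by 11001 (XOR where the leading bit is 1):
  pos 0: 10110 XOR 11001 = 01111
  pos 1: 11111 XOR 11001 = 00110
  pos 3: 11011 XOR 11001 = 00010
  pos 6: 10101 XOR 11001 = 01100
  pos 7: 11000 XOR 11001 = 00001
  pos 11: 10000 XOR 11001 = 01001
Remainder (last 4 bits) = 1001. This is the CRC / FCS.

1001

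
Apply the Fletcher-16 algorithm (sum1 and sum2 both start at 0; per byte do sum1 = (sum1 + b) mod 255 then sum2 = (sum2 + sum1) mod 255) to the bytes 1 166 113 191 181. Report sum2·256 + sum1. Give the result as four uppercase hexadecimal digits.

298E

Running sums (mod 255):
  after byte 0 (1): sum1=1, sum2=1
  after byte 1 (166): sum1=167, sum2=168
  after byte 2 (113): sum1=25, sum2=193
  after byte 3 (191): sum1=216, sum2=154
  after byte 4 (181): sum1=142, sum2=41
Checksum = sum2·256 + sum1 = 41·256 + 142 = 10638 = 0x298E.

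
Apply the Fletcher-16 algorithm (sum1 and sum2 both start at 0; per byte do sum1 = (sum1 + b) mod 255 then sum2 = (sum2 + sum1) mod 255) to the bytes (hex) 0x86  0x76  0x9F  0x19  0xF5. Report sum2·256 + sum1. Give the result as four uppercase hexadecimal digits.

81AB

Running sums (mod 255):
  after byte 0 (0x86): sum1=134, sum2=134
  after byte 1 (0x76): sum1=252, sum2=131
  after byte 2 (0x9F): sum1=156, sum2=32
  after byte 3 (0x19): sum1=181, sum2=213
  after byte 4 (0xF5): sum1=171, sum2=129
Checksum = sum2·256 + sum1 = 129·256 + 171 = 33195 = 0x81AB.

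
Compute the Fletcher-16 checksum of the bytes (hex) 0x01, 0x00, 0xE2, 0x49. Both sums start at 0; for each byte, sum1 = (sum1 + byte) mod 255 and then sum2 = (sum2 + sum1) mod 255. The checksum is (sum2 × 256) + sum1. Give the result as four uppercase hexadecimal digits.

132D

Running sums (mod 255):
  after byte 0 (0x01): sum1=1, sum2=1
  after byte 1 (0x00): sum1=1, sum2=2
  after byte 2 (0xE2): sum1=227, sum2=229
  after byte 3 (0x49): sum1=45, sum2=19
Checksum = sum2·256 + sum1 = 19·256 + 45 = 4909 = 0x132D.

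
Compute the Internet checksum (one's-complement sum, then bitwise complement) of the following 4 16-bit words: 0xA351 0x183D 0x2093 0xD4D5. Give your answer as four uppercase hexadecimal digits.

One's-complement addition (fold any carry out of bit 15 back into bit 0):
  0xA351 + 0x183D = 0x0BB8E
  0xBB8E + 0x2093 = 0x0DC21
  0xDC21 + 0xD4D5 = 0x1B0F6 → wrap carry → 0xB0F7
One's-complement sum = 0xB0F7.
Checksum = ~0xB0F7 & 0xFFFF = 0x4F08.

4F08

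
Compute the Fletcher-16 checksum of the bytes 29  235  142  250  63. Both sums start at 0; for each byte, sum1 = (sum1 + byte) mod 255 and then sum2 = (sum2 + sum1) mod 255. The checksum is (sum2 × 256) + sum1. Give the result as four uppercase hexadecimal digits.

Running sums (mod 255):
  after byte 0 (29): sum1=29, sum2=29
  after byte 1 (235): sum1=9, sum2=38
  after byte 2 (142): sum1=151, sum2=189
  after byte 3 (250): sum1=146, sum2=80
  after byte 4 (63): sum1=209, sum2=34
Checksum = sum2·256 + sum1 = 34·256 + 209 = 8913 = 0x22D1.

22D1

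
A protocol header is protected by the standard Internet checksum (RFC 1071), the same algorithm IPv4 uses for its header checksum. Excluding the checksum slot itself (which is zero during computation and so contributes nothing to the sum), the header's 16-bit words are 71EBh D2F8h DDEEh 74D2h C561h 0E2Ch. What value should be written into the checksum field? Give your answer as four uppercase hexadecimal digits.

One's-complement addition (fold any carry out of bit 15 back into bit 0):
  0x71EB + 0xD2F8 = 0x144E3 → wrap carry → 0x44E4
  0x44E4 + 0xDDEE = 0x122D2 → wrap carry → 0x22D3
  0x22D3 + 0x74D2 = 0x097A5
  0x97A5 + 0xC561 = 0x15D06 → wrap carry → 0x5D07
  0x5D07 + 0x0E2C = 0x06B33
One's-complement sum = 0x6B33.
Checksum = ~0x6B33 & 0xFFFF = 0x94CC.

94CC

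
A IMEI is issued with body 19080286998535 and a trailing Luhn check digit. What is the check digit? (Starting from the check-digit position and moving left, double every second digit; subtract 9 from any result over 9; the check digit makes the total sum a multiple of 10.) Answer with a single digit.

Partial digits right→left: 5 3 5 8 9 9 6 8 2 0 8 0 9 1
Double every second digit counting from the check-digit position (so the 1st, 3rd, 5th, ... of the partial from the right).
  doubled (with −9 where >9): 1 1 9 3 4 7 9 → sum 34
  kept as-is: 3 8 9 8 0 0 1 → sum 29
Total = 34 + 29 = 63.
Check digit = (10 − (63 mod 10)) mod 10 = 7.

7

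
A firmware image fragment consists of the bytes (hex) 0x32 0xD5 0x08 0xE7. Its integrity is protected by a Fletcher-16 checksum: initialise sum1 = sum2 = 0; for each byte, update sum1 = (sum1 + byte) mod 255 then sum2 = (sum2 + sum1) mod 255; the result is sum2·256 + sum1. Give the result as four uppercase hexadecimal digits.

42F7

Running sums (mod 255):
  after byte 0 (0x32): sum1=50, sum2=50
  after byte 1 (0xD5): sum1=8, sum2=58
  after byte 2 (0x08): sum1=16, sum2=74
  after byte 3 (0xE7): sum1=247, sum2=66
Checksum = sum2·256 + sum1 = 66·256 + 247 = 17143 = 0x42F7.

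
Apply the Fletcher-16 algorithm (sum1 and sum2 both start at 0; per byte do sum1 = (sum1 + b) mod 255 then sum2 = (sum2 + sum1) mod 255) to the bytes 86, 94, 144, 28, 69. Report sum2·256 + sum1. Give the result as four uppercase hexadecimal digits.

Running sums (mod 255):
  after byte 0 (86): sum1=86, sum2=86
  after byte 1 (94): sum1=180, sum2=11
  after byte 2 (144): sum1=69, sum2=80
  after byte 3 (28): sum1=97, sum2=177
  after byte 4 (69): sum1=166, sum2=88
Checksum = sum2·256 + sum1 = 88·256 + 166 = 22694 = 0x58A6.

58A6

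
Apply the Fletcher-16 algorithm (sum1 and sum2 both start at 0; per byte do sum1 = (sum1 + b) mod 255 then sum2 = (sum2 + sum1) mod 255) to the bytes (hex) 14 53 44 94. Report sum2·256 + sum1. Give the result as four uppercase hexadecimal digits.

6740

Running sums (mod 255):
  after byte 0 (14): sum1=20, sum2=20
  after byte 1 (53): sum1=103, sum2=123
  after byte 2 (44): sum1=171, sum2=39
  after byte 3 (94): sum1=64, sum2=103
Checksum = sum2·256 + sum1 = 103·256 + 64 = 26432 = 0x6740.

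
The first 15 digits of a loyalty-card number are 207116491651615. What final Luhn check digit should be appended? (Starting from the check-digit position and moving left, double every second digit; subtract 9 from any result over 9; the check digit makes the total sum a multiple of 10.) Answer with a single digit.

0

Partial digits right→left: 5 1 6 1 5 6 1 9 4 6 1 1 7 0 2
Double every second digit counting from the check-digit position (so the 1st, 3rd, 5th, ... of the partial from the right).
  doubled (with −9 where >9): 1 3 1 2 8 2 5 4 → sum 26
  kept as-is: 1 1 6 9 6 1 0 → sum 24
Total = 26 + 24 = 50.
Check digit = (10 − (50 mod 10)) mod 10 = 0.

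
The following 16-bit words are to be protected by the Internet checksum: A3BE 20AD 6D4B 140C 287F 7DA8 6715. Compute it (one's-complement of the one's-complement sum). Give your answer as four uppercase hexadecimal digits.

One's-complement addition (fold any carry out of bit 15 back into bit 0):
  0xA3BE + 0x20AD = 0x0C46B
  0xC46B + 0x6D4B = 0x131B6 → wrap carry → 0x31B7
  0x31B7 + 0x140C = 0x045C3
  0x45C3 + 0x287F = 0x06E42
  0x6E42 + 0x7DA8 = 0x0EBEA
  0xEBEA + 0x6715 = 0x152FF → wrap carry → 0x5300
One's-complement sum = 0x5300.
Checksum = ~0x5300 & 0xFFFF = 0xACFF.

ACFF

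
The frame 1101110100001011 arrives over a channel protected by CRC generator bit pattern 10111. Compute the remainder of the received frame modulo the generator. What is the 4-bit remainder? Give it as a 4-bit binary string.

1011

Modulo-2 division of 1101110100001011 by 10111:
  pos 0: 11011 XOR 10111 = 01100
  pos 1: 11001 XOR 10111 = 01110
  pos 2: 11100 XOR 10111 = 01011
  pos 3: 10111 XOR 10111 = 00000
Remainder = 1011 (nonzero — an error is detected).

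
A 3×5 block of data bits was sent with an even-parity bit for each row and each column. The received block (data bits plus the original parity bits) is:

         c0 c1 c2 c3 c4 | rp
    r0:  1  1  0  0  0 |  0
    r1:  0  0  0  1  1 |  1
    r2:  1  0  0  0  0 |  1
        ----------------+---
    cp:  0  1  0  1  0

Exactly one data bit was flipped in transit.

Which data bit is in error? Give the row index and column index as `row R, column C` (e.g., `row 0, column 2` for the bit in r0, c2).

Recompute each row's even parity and compare to rp:
  r0: data parity 0, sent rp 0 → ok
  r1: data parity 0, sent rp 1 → mismatch
  r2: data parity 1, sent rp 1 → ok
Recompute each column's even parity and compare to cp:
  c0: data parity 0, sent cp 0 → ok
  c1: data parity 1, sent cp 1 → ok
  c2: data parity 0, sent cp 0 → ok
  c3: data parity 1, sent cp 1 → ok
  c4: data parity 1, sent cp 0 → mismatch
Exactly one row (r1) and one column (c4) fail → the flipped bit is at their intersection.

row 1, column 4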